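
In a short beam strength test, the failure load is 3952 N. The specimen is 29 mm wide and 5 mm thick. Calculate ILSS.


ILSS = 3F/(4bh) = 3*3952/(4*29*5) = 20.44 MPa

20.44 MPa


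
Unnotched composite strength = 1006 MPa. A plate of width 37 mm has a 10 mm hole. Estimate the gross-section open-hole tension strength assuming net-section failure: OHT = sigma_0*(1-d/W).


OHT = sigma_0*(1-d/W) = 1006*(1-10/37) = 734.1 MPa

734.1 MPa


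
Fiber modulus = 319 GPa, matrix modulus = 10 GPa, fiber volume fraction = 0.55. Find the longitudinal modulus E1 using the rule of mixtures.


E1 = Ef*Vf + Em*(1-Vf) = 319*0.55 + 10*0.45 = 179.95 GPa

179.95 GPa


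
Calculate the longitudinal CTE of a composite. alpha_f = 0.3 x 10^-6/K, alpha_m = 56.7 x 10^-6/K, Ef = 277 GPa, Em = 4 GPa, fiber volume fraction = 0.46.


E1 = Ef*Vf + Em*(1-Vf) = 129.58
alpha_1 = (alpha_f*Ef*Vf + alpha_m*Em*(1-Vf))/E1 = 1.24 x 10^-6/K

1.24 x 10^-6/K


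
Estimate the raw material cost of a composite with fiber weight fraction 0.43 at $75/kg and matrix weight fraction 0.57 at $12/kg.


Cost = cost_f*Wf + cost_m*Wm = 75*0.43 + 12*0.57 = $39.09/kg

$39.09/kg


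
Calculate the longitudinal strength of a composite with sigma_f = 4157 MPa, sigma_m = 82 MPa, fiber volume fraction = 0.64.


sigma_1 = sigma_f*Vf + sigma_m*(1-Vf) = 4157*0.64 + 82*0.36 = 2690.0 MPa

2690.0 MPa


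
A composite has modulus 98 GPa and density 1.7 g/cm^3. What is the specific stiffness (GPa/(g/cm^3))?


Specific stiffness = E/rho = 98/1.7 = 57.6 GPa/(g/cm^3)

57.6 GPa/(g/cm^3)


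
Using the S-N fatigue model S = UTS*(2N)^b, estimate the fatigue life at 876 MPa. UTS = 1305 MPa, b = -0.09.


N = 0.5 * (S/UTS)^(1/b) = 0.5 * (876/1305)^(1/-0.09) = 41.9155 cycles

41.9155 cycles


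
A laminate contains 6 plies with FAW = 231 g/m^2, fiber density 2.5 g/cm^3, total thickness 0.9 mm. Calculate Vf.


Vf = n * FAW / (rho_f * h * 1000) = 6 * 231 / (2.5 * 0.9 * 1000) = 0.616

0.616


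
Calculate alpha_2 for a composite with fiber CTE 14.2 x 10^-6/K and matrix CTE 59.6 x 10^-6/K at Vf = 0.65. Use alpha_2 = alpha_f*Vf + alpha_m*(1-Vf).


alpha_2 = alpha_f*Vf + alpha_m*(1-Vf) = 14.2*0.65 + 59.6*0.35 = 30.1 x 10^-6/K

30.1 x 10^-6/K


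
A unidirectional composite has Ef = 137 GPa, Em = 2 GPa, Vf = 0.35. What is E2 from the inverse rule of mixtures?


1/E2 = Vf/Ef + (1-Vf)/Em = 0.35/137 + 0.65/2
E2 = 3.05 GPa

3.05 GPa


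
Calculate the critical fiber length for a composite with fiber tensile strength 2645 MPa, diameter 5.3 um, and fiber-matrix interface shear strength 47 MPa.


Lc = sigma_f * d / (2 * tau_i) = 2645 * 5.3 / (2 * 47) = 149.1 um

149.1 um


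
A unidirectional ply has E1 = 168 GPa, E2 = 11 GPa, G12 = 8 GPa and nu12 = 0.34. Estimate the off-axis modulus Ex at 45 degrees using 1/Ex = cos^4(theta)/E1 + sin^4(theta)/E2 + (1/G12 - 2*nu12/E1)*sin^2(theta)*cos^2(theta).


cos^4(45) = 0.25, sin^4(45) = 0.25, sin^2(45)*cos^2(45) = 0.25
1/G12 - 2*nu12/E1 = 1/8 - 2*0.34/168 = 0.120952 GPa^-1
1/Ex = 0.25/168 + 0.25/11 + 0.120952*0.25 = 0.0544535 GPa^-1
Ex = 18.36 GPa

18.36 GPa


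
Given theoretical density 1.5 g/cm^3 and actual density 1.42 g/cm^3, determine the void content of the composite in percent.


Void% = (rho_theo - rho_actual)/rho_theo * 100 = (1.5 - 1.42)/1.5 * 100 = 5.33%

5.33%


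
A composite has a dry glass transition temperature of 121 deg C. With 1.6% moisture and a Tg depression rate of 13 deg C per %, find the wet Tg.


Tg_wet = Tg_dry - k*moisture = 121 - 13*1.6 = 100.2 deg C

100.2 deg C


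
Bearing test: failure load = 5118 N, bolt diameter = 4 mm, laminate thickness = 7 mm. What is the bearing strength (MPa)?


sigma_br = F/(d*h) = 5118/(4*7) = 182.8 MPa

182.8 MPa


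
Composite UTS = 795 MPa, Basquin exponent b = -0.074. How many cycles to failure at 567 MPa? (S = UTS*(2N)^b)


N = 0.5 * (S/UTS)^(1/b) = 0.5 * (567/795)^(1/-0.074) = 48.1436 cycles

48.1436 cycles


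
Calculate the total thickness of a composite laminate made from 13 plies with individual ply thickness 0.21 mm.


h = n * t_ply = 13 * 0.21 = 2.73 mm

2.73 mm


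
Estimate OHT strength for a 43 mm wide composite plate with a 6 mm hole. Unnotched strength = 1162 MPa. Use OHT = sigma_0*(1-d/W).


OHT = sigma_0*(1-d/W) = 1162*(1-6/43) = 999.9 MPa

999.9 MPa


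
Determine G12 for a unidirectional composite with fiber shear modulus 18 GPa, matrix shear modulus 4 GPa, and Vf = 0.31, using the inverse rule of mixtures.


1/G12 = Vf/Gf + (1-Vf)/Gm = 0.31/18 + 0.69/4
G12 = 5.27 GPa

5.27 GPa


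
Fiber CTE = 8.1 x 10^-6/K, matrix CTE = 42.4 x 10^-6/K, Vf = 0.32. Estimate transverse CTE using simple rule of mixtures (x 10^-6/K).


alpha_2 = alpha_f*Vf + alpha_m*(1-Vf) = 8.1*0.32 + 42.4*0.68 = 31.4 x 10^-6/K

31.4 x 10^-6/K


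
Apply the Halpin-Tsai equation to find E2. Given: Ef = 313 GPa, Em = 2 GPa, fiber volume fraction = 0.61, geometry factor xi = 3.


eta = (Ef/Em - 1)/(Ef/Em + xi) = (156.5 - 1)/(156.5 + 3) = 0.9749
E2 = Em*(1+xi*eta*Vf)/(1-eta*Vf) = 13.74 GPa

13.74 GPa


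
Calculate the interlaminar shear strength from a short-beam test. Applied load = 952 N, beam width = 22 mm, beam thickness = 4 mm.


ILSS = 3F/(4bh) = 3*952/(4*22*4) = 8.11 MPa

8.11 MPa


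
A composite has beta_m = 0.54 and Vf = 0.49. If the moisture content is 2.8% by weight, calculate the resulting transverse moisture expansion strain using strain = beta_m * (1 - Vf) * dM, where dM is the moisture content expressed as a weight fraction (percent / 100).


dM = 2.8/100 = 0.028
strain = beta_m * (1-Vf) * dM = 0.54 * 0.51 * 0.028 = 0.0077112

0.0077112


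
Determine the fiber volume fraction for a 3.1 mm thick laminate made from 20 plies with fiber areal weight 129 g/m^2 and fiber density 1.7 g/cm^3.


Vf = n * FAW / (rho_f * h * 1000) = 20 * 129 / (1.7 * 3.1 * 1000) = 0.4896

0.4896


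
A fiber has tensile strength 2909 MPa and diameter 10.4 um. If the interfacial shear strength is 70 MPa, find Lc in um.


Lc = sigma_f * d / (2 * tau_i) = 2909 * 10.4 / (2 * 70) = 216.1 um

216.1 um


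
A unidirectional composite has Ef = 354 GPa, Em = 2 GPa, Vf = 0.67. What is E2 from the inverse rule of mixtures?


1/E2 = Vf/Ef + (1-Vf)/Em = 0.67/354 + 0.33/2
E2 = 5.99 GPa

5.99 GPa


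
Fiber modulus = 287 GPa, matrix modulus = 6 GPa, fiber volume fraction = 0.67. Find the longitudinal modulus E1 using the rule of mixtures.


E1 = Ef*Vf + Em*(1-Vf) = 287*0.67 + 6*0.33 = 194.27 GPa

194.27 GPa


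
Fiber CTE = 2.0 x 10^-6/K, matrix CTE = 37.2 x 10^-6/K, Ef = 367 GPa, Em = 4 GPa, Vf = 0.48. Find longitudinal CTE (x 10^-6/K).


E1 = Ef*Vf + Em*(1-Vf) = 178.24
alpha_1 = (alpha_f*Ef*Vf + alpha_m*Em*(1-Vf))/E1 = 2.41 x 10^-6/K

2.41 x 10^-6/K


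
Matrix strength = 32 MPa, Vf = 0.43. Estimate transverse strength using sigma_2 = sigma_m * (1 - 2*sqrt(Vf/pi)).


factor = 1 - 2*sqrt(0.43/pi) = 0.2601
sigma_2 = 32 * 0.2601 = 8.32 MPa

8.32 MPa


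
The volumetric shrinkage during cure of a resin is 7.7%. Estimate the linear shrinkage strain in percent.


Linear shrinkage ≈ vol_shrink/3 = 7.7/3 = 2.567%

2.567%


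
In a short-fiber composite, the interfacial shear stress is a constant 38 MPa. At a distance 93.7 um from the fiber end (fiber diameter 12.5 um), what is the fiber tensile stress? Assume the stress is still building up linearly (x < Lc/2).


Force balance: sigma_f * (pi*d^2/4) = tau * (pi*d) * x  ->  sigma_f = 4 * tau * x / d
sigma_f = 4 * 38 * 93.7 / 12.5 = 1139.4 MPa

1139.4 MPa


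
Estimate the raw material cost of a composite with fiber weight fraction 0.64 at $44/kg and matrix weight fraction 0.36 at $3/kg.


Cost = cost_f*Wf + cost_m*Wm = 44*0.64 + 3*0.36 = $29.24/kg

$29.24/kg


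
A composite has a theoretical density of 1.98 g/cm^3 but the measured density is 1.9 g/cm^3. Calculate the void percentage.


Void% = (rho_theo - rho_actual)/rho_theo * 100 = (1.98 - 1.9)/1.98 * 100 = 4.04%

4.04%


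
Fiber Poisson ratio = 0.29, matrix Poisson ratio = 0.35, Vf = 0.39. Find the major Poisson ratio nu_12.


nu_12 = nu_f*Vf + nu_m*(1-Vf) = 0.29*0.39 + 0.35*0.61 = 0.3266

0.3266


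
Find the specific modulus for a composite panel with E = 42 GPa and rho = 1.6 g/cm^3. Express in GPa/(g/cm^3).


Specific stiffness = E/rho = 42/1.6 = 26.3 GPa/(g/cm^3)

26.3 GPa/(g/cm^3)


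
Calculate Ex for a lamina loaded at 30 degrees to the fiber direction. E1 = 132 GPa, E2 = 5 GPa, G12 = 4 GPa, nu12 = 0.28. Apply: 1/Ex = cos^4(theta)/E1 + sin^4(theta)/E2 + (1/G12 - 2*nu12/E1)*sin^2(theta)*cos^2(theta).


cos^4(30) = 0.5625, sin^4(30) = 0.0625, sin^2(30)*cos^2(30) = 0.1875
1/G12 - 2*nu12/E1 = 1/4 - 2*0.28/132 = 0.245758 GPa^-1
1/Ex = 0.5625/132 + 0.0625/5 + 0.245758*0.1875 = 0.0628409 GPa^-1
Ex = 15.91 GPa

15.91 GPa


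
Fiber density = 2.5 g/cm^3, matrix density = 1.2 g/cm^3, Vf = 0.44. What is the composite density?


rho_c = rho_f*Vf + rho_m*(1-Vf) = 2.5*0.44 + 1.2*0.56 = 1.772 g/cm^3

1.772 g/cm^3


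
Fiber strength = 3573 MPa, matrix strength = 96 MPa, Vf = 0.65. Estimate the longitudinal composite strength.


sigma_1 = sigma_f*Vf + sigma_m*(1-Vf) = 3573*0.65 + 96*0.35 = 2356.1 MPa

2356.1 MPa


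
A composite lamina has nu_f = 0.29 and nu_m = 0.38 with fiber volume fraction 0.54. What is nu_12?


nu_12 = nu_f*Vf + nu_m*(1-Vf) = 0.29*0.54 + 0.38*0.46 = 0.3314

0.3314


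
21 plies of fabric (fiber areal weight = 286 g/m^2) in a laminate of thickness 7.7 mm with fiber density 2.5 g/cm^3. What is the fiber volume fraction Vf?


Vf = n * FAW / (rho_f * h * 1000) = 21 * 286 / (2.5 * 7.7 * 1000) = 0.312

0.312


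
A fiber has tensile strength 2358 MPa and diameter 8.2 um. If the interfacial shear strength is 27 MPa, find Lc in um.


Lc = sigma_f * d / (2 * tau_i) = 2358 * 8.2 / (2 * 27) = 358.1 um

358.1 um


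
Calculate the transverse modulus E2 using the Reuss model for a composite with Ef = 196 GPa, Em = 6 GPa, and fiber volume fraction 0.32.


1/E2 = Vf/Ef + (1-Vf)/Em = 0.32/196 + 0.68/6
E2 = 8.7 GPa

8.7 GPa


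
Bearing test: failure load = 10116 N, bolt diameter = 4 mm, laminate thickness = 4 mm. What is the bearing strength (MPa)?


sigma_br = F/(d*h) = 10116/(4*4) = 632.3 MPa

632.3 MPa


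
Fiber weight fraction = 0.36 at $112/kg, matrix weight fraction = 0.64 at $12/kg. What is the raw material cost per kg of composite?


Cost = cost_f*Wf + cost_m*Wm = 112*0.36 + 12*0.64 = $48.0/kg

$48.0/kg


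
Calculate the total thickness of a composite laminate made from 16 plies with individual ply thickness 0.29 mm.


h = n * t_ply = 16 * 0.29 = 4.64 mm

4.64 mm


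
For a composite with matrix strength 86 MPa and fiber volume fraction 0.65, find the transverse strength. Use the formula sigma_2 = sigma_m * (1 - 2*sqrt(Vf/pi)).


factor = 1 - 2*sqrt(0.65/pi) = 0.0903
sigma_2 = 86 * 0.0903 = 7.76 MPa

7.76 MPa


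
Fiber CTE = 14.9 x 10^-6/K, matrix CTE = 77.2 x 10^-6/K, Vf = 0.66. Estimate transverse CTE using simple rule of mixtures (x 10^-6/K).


alpha_2 = alpha_f*Vf + alpha_m*(1-Vf) = 14.9*0.66 + 77.2*0.34 = 36.1 x 10^-6/K

36.1 x 10^-6/K


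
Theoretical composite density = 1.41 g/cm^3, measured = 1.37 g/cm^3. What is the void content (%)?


Void% = (rho_theo - rho_actual)/rho_theo * 100 = (1.41 - 1.37)/1.41 * 100 = 2.84%

2.84%


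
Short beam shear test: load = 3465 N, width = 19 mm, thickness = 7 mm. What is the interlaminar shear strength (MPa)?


ILSS = 3F/(4bh) = 3*3465/(4*19*7) = 19.54 MPa

19.54 MPa


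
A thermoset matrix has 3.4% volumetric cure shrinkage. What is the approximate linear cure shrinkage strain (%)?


Linear shrinkage ≈ vol_shrink/3 = 3.4/3 = 1.133%

1.133%


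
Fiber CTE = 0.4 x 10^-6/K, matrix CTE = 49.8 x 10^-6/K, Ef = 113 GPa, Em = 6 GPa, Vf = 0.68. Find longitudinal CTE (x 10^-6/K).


E1 = Ef*Vf + Em*(1-Vf) = 78.76
alpha_1 = (alpha_f*Ef*Vf + alpha_m*Em*(1-Vf))/E1 = 1.6 x 10^-6/K

1.6 x 10^-6/K


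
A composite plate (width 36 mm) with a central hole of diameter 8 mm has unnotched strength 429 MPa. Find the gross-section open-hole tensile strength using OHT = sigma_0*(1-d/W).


OHT = sigma_0*(1-d/W) = 429*(1-8/36) = 333.7 MPa

333.7 MPa


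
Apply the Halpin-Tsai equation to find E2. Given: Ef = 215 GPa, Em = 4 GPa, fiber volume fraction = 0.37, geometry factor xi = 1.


eta = (Ef/Em - 1)/(Ef/Em + xi) = (53.75 - 1)/(53.75 + 1) = 0.9635
E2 = Em*(1+xi*eta*Vf)/(1-eta*Vf) = 8.43 GPa

8.43 GPa


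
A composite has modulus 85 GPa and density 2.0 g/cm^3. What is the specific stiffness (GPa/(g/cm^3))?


Specific stiffness = E/rho = 85/2.0 = 42.5 GPa/(g/cm^3)

42.5 GPa/(g/cm^3)


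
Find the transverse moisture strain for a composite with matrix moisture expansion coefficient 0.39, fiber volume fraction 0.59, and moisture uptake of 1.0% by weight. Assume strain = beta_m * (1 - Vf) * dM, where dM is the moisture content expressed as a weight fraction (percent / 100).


dM = 1.0/100 = 0.01
strain = beta_m * (1-Vf) * dM = 0.39 * 0.41 * 0.01 = 0.001599

0.001599


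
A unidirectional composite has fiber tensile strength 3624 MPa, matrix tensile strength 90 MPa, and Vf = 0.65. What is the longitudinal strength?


sigma_1 = sigma_f*Vf + sigma_m*(1-Vf) = 3624*0.65 + 90*0.35 = 2387.1 MPa

2387.1 MPa


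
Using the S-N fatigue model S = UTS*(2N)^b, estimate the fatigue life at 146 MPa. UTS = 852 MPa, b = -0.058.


N = 0.5 * (S/UTS)^(1/b) = 0.5 * (146/852)^(1/-0.058) = 8.0791e+12 cycles

8.0791e+12 cycles


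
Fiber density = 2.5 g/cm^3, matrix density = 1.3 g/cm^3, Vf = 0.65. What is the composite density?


rho_c = rho_f*Vf + rho_m*(1-Vf) = 2.5*0.65 + 1.3*0.35 = 2.08 g/cm^3

2.08 g/cm^3


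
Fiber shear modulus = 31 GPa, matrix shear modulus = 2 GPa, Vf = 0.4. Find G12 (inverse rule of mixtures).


1/G12 = Vf/Gf + (1-Vf)/Gm = 0.4/31 + 0.6/2
G12 = 3.2 GPa

3.2 GPa


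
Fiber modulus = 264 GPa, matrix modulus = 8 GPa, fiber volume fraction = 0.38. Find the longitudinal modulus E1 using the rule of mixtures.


E1 = Ef*Vf + Em*(1-Vf) = 264*0.38 + 8*0.62 = 105.28 GPa

105.28 GPa


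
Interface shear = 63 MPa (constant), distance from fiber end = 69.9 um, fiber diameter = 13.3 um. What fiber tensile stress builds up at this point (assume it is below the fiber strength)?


Force balance: sigma_f * (pi*d^2/4) = tau * (pi*d) * x  ->  sigma_f = 4 * tau * x / d
sigma_f = 4 * 63 * 69.9 / 13.3 = 1324.4 MPa

1324.4 MPa


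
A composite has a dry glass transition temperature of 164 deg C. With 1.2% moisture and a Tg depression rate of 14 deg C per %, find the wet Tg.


Tg_wet = Tg_dry - k*moisture = 164 - 14*1.2 = 147.2 deg C

147.2 deg C


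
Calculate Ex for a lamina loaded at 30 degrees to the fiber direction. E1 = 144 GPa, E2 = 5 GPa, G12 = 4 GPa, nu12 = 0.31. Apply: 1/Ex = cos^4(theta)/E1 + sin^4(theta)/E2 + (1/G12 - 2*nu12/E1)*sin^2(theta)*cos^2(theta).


cos^4(30) = 0.5625, sin^4(30) = 0.0625, sin^2(30)*cos^2(30) = 0.1875
1/G12 - 2*nu12/E1 = 1/4 - 2*0.31/144 = 0.245694 GPa^-1
1/Ex = 0.5625/144 + 0.0625/5 + 0.245694*0.1875 = 0.062474 GPa^-1
Ex = 16.01 GPa

16.01 GPa


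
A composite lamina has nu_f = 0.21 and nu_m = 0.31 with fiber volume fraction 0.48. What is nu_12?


nu_12 = nu_f*Vf + nu_m*(1-Vf) = 0.21*0.48 + 0.31*0.52 = 0.262

0.262


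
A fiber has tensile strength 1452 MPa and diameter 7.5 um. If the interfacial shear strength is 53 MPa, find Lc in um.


Lc = sigma_f * d / (2 * tau_i) = 1452 * 7.5 / (2 * 53) = 102.7 um

102.7 um


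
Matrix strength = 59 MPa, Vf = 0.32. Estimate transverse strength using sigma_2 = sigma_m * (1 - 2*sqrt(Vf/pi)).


factor = 1 - 2*sqrt(0.32/pi) = 0.3617
sigma_2 = 59 * 0.3617 = 21.34 MPa

21.34 MPa


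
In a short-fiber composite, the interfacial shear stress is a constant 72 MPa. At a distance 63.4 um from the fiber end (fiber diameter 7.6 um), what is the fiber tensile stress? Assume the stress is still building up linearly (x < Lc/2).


Force balance: sigma_f * (pi*d^2/4) = tau * (pi*d) * x  ->  sigma_f = 4 * tau * x / d
sigma_f = 4 * 72 * 63.4 / 7.6 = 2402.5 MPa

2402.5 MPa


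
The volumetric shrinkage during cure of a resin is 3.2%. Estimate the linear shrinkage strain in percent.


Linear shrinkage ≈ vol_shrink/3 = 3.2/3 = 1.067%

1.067%


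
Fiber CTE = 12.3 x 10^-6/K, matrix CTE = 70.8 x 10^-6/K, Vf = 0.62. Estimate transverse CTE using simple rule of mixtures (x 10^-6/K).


alpha_2 = alpha_f*Vf + alpha_m*(1-Vf) = 12.3*0.62 + 70.8*0.38 = 34.5 x 10^-6/K

34.5 x 10^-6/K


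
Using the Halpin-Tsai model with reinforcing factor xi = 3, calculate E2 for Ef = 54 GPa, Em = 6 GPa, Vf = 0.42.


eta = (Ef/Em - 1)/(Ef/Em + xi) = (9.0 - 1)/(9.0 + 3) = 0.6667
E2 = Em*(1+xi*eta*Vf)/(1-eta*Vf) = 15.33 GPa

15.33 GPa


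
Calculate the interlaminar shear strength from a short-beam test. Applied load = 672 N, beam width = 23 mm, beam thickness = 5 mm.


ILSS = 3F/(4bh) = 3*672/(4*23*5) = 4.38 MPa

4.38 MPa


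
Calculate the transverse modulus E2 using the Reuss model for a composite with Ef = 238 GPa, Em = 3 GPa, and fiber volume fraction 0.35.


1/E2 = Vf/Ef + (1-Vf)/Em = 0.35/238 + 0.65/3
E2 = 4.58 GPa

4.58 GPa


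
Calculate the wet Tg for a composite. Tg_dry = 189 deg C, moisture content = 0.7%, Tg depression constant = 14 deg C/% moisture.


Tg_wet = Tg_dry - k*moisture = 189 - 14*0.7 = 179.2 deg C

179.2 deg C


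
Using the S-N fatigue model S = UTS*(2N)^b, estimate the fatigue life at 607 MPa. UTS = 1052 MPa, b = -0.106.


N = 0.5 * (S/UTS)^(1/b) = 0.5 * (607/1052)^(1/-0.106) = 89.5479 cycles

89.5479 cycles


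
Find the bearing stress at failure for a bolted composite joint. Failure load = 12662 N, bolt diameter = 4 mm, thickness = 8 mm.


sigma_br = F/(d*h) = 12662/(4*8) = 395.7 MPa

395.7 MPa


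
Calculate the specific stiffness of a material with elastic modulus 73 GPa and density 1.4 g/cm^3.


Specific stiffness = E/rho = 73/1.4 = 52.1 GPa/(g/cm^3)

52.1 GPa/(g/cm^3)


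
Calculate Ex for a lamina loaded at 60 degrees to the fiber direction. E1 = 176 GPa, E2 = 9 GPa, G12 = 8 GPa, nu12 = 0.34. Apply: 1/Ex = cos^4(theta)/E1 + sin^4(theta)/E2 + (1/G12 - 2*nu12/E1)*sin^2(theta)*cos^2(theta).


cos^4(60) = 0.0625, sin^4(60) = 0.5625, sin^2(60)*cos^2(60) = 0.1875
1/G12 - 2*nu12/E1 = 1/8 - 2*0.34/176 = 0.121136 GPa^-1
1/Ex = 0.0625/176 + 0.5625/9 + 0.121136*0.1875 = 0.0855682 GPa^-1
Ex = 11.69 GPa

11.69 GPa


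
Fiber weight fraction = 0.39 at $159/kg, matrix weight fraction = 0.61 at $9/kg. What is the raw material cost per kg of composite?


Cost = cost_f*Wf + cost_m*Wm = 159*0.39 + 9*0.61 = $67.5/kg

$67.5/kg


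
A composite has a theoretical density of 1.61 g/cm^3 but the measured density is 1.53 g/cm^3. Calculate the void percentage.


Void% = (rho_theo - rho_actual)/rho_theo * 100 = (1.61 - 1.53)/1.61 * 100 = 4.97%

4.97%


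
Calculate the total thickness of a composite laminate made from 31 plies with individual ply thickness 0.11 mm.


h = n * t_ply = 31 * 0.11 = 3.41 mm

3.41 mm


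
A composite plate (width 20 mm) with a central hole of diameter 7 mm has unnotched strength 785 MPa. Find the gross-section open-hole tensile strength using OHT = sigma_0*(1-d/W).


OHT = sigma_0*(1-d/W) = 785*(1-7/20) = 510.3 MPa

510.3 MPa


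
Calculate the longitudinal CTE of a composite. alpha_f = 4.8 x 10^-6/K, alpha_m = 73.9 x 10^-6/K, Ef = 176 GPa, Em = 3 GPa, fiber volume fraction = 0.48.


E1 = Ef*Vf + Em*(1-Vf) = 86.04
alpha_1 = (alpha_f*Ef*Vf + alpha_m*Em*(1-Vf))/E1 = 6.05 x 10^-6/K

6.05 x 10^-6/K


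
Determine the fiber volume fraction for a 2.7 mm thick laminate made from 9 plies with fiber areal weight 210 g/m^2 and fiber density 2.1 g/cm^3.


Vf = n * FAW / (rho_f * h * 1000) = 9 * 210 / (2.1 * 2.7 * 1000) = 0.3333

0.3333


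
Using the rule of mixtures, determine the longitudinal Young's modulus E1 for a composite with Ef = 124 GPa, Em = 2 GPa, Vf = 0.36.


E1 = Ef*Vf + Em*(1-Vf) = 124*0.36 + 2*0.64 = 45.92 GPa

45.92 GPa


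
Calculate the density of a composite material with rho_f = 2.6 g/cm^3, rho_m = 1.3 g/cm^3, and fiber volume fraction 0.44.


rho_c = rho_f*Vf + rho_m*(1-Vf) = 2.6*0.44 + 1.3*0.56 = 1.872 g/cm^3

1.872 g/cm^3


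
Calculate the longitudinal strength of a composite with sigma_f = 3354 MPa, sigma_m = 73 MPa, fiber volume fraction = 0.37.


sigma_1 = sigma_f*Vf + sigma_m*(1-Vf) = 3354*0.37 + 73*0.63 = 1287.0 MPa

1287.0 MPa


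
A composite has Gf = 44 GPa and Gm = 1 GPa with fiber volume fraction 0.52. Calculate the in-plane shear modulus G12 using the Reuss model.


1/G12 = Vf/Gf + (1-Vf)/Gm = 0.52/44 + 0.48/1
G12 = 2.03 GPa

2.03 GPa


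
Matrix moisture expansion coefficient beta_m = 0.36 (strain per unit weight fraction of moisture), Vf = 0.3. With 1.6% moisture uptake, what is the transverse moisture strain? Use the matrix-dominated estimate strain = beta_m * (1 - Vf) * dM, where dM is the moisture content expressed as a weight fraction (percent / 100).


dM = 1.6/100 = 0.016
strain = beta_m * (1-Vf) * dM = 0.36 * 0.7 * 0.016 = 0.004032

0.004032


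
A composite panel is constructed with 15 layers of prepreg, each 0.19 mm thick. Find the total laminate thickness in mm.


h = n * t_ply = 15 * 0.19 = 2.85 mm

2.85 mm


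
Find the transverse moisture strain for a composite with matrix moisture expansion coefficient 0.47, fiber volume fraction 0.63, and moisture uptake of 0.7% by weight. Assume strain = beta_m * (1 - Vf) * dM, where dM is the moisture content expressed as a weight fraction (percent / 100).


dM = 0.7/100 = 0.007
strain = beta_m * (1-Vf) * dM = 0.47 * 0.37 * 0.007 = 0.0012173

0.0012173


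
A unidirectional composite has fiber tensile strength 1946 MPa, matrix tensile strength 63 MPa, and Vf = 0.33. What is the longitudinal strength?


sigma_1 = sigma_f*Vf + sigma_m*(1-Vf) = 1946*0.33 + 63*0.67 = 684.4 MPa

684.4 MPa


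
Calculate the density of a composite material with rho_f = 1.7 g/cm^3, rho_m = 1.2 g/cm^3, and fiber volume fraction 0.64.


rho_c = rho_f*Vf + rho_m*(1-Vf) = 1.7*0.64 + 1.2*0.36 = 1.52 g/cm^3

1.52 g/cm^3


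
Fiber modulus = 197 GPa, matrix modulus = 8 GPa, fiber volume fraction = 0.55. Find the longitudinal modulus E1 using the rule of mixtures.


E1 = Ef*Vf + Em*(1-Vf) = 197*0.55 + 8*0.45 = 111.95 GPa

111.95 GPa


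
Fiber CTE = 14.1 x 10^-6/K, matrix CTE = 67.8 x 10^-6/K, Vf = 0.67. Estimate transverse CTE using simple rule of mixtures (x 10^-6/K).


alpha_2 = alpha_f*Vf + alpha_m*(1-Vf) = 14.1*0.67 + 67.8*0.33 = 31.8 x 10^-6/K

31.8 x 10^-6/K


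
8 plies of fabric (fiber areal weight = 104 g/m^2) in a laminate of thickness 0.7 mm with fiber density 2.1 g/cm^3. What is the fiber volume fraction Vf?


Vf = n * FAW / (rho_f * h * 1000) = 8 * 104 / (2.1 * 0.7 * 1000) = 0.566

0.566


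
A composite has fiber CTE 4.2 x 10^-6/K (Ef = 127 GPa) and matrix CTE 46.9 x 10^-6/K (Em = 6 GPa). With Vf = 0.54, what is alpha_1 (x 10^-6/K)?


E1 = Ef*Vf + Em*(1-Vf) = 71.34
alpha_1 = (alpha_f*Ef*Vf + alpha_m*Em*(1-Vf))/E1 = 5.85 x 10^-6/K

5.85 x 10^-6/K


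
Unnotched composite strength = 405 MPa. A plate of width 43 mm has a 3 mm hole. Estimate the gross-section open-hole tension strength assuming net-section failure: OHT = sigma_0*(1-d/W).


OHT = sigma_0*(1-d/W) = 405*(1-3/43) = 376.7 MPa

376.7 MPa


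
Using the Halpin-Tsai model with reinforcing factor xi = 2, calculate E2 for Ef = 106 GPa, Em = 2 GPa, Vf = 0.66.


eta = (Ef/Em - 1)/(Ef/Em + xi) = (53.0 - 1)/(53.0 + 2) = 0.9455
E2 = Em*(1+xi*eta*Vf)/(1-eta*Vf) = 11.96 GPa

11.96 GPa


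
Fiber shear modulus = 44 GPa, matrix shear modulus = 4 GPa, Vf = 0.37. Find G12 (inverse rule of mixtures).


1/G12 = Vf/Gf + (1-Vf)/Gm = 0.37/44 + 0.63/4
G12 = 6.03 GPa

6.03 GPa


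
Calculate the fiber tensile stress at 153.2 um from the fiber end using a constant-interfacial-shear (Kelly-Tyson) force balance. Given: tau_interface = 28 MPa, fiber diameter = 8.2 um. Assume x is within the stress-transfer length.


Force balance: sigma_f * (pi*d^2/4) = tau * (pi*d) * x  ->  sigma_f = 4 * tau * x / d
sigma_f = 4 * 28 * 153.2 / 8.2 = 2092.5 MPa

2092.5 MPa


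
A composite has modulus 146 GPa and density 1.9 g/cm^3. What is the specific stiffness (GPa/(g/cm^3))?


Specific stiffness = E/rho = 146/1.9 = 76.8 GPa/(g/cm^3)

76.8 GPa/(g/cm^3)


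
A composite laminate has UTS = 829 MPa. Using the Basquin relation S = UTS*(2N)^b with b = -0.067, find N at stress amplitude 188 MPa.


N = 0.5 * (S/UTS)^(1/b) = 0.5 * (188/829)^(1/-0.067) = 2.0741e+09 cycles

2.0741e+09 cycles


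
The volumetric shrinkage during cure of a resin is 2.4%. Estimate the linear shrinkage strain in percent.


Linear shrinkage ≈ vol_shrink/3 = 2.4/3 = 0.8%

0.8%


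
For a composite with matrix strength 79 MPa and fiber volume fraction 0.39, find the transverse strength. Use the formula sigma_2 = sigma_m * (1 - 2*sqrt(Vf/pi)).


factor = 1 - 2*sqrt(0.39/pi) = 0.2953
sigma_2 = 79 * 0.2953 = 23.33 MPa

23.33 MPa


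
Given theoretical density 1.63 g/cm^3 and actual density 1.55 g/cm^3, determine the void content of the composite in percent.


Void% = (rho_theo - rho_actual)/rho_theo * 100 = (1.63 - 1.55)/1.63 * 100 = 4.91%

4.91%


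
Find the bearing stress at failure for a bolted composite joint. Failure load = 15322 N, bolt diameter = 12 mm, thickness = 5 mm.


sigma_br = F/(d*h) = 15322/(12*5) = 255.4 MPa

255.4 MPa


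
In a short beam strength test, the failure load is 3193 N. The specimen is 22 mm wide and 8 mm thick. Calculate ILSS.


ILSS = 3F/(4bh) = 3*3193/(4*22*8) = 13.61 MPa

13.61 MPa


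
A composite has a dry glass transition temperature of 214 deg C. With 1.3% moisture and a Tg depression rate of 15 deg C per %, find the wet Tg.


Tg_wet = Tg_dry - k*moisture = 214 - 15*1.3 = 194.5 deg C

194.5 deg C


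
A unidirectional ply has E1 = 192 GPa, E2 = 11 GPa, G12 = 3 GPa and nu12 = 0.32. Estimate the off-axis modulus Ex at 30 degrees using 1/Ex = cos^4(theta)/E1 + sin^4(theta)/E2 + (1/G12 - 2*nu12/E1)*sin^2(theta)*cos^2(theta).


cos^4(30) = 0.5625, sin^4(30) = 0.0625, sin^2(30)*cos^2(30) = 0.1875
1/G12 - 2*nu12/E1 = 1/3 - 2*0.32/192 = 0.33 GPa^-1
1/Ex = 0.5625/192 + 0.0625/11 + 0.33*0.1875 = 0.0704865 GPa^-1
Ex = 14.19 GPa

14.19 GPa


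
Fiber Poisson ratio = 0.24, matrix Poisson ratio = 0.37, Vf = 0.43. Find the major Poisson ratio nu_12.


nu_12 = nu_f*Vf + nu_m*(1-Vf) = 0.24*0.43 + 0.37*0.57 = 0.3141

0.3141


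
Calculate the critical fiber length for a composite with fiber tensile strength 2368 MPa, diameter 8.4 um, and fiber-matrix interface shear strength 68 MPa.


Lc = sigma_f * d / (2 * tau_i) = 2368 * 8.4 / (2 * 68) = 146.3 um

146.3 um


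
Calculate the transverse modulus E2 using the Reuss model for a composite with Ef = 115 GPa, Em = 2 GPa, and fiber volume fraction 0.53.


1/E2 = Vf/Ef + (1-Vf)/Em = 0.53/115 + 0.47/2
E2 = 4.17 GPa

4.17 GPa


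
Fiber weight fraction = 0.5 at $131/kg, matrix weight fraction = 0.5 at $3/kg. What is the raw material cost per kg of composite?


Cost = cost_f*Wf + cost_m*Wm = 131*0.5 + 3*0.5 = $67.0/kg

$67.0/kg


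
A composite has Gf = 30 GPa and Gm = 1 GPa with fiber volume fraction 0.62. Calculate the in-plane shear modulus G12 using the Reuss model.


1/G12 = Vf/Gf + (1-Vf)/Gm = 0.62/30 + 0.38/1
G12 = 2.5 GPa

2.5 GPa


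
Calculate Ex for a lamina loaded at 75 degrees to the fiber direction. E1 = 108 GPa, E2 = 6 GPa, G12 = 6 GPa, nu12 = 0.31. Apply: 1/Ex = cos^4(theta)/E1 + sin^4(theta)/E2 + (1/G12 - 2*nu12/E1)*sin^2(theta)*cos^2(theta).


cos^4(75) = 0.004487, sin^4(75) = 0.870513, sin^2(75)*cos^2(75) = 0.0625
1/G12 - 2*nu12/E1 = 1/6 - 2*0.31/108 = 0.160926 GPa^-1
1/Ex = 0.004487/108 + 0.870513/6 + 0.160926*0.0625 = 0.1551849 GPa^-1
Ex = 6.44 GPa

6.44 GPa


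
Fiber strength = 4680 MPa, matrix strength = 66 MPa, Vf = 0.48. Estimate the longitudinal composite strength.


sigma_1 = sigma_f*Vf + sigma_m*(1-Vf) = 4680*0.48 + 66*0.52 = 2280.7 MPa

2280.7 MPa


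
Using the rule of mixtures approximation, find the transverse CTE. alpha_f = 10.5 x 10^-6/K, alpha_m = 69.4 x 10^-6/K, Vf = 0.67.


alpha_2 = alpha_f*Vf + alpha_m*(1-Vf) = 10.5*0.67 + 69.4*0.33 = 29.9 x 10^-6/K

29.9 x 10^-6/K


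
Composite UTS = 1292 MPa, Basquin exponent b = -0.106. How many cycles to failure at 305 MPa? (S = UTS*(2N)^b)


N = 0.5 * (S/UTS)^(1/b) = 0.5 * (305/1292)^(1/-0.106) = 410877.3631 cycles

410877.3631 cycles


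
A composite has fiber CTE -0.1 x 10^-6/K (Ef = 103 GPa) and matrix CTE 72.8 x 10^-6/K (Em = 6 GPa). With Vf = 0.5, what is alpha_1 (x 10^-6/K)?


E1 = Ef*Vf + Em*(1-Vf) = 54.5
alpha_1 = (alpha_f*Ef*Vf + alpha_m*Em*(1-Vf))/E1 = 3.91 x 10^-6/K

3.91 x 10^-6/K


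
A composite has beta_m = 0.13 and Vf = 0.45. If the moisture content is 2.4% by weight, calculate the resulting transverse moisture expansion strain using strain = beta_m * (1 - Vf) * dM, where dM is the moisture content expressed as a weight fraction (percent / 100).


dM = 2.4/100 = 0.024
strain = beta_m * (1-Vf) * dM = 0.13 * 0.55 * 0.024 = 0.001716

0.001716


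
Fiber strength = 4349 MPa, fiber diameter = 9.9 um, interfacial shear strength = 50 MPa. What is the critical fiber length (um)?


Lc = sigma_f * d / (2 * tau_i) = 4349 * 9.9 / (2 * 50) = 430.6 um

430.6 um


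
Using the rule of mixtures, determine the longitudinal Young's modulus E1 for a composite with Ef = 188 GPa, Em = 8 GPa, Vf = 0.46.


E1 = Ef*Vf + Em*(1-Vf) = 188*0.46 + 8*0.54 = 90.8 GPa

90.8 GPa


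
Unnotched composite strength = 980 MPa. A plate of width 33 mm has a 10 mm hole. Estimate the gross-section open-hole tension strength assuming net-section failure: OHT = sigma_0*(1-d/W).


OHT = sigma_0*(1-d/W) = 980*(1-10/33) = 683.0 MPa

683.0 MPa


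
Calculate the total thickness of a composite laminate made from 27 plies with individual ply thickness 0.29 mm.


h = n * t_ply = 27 * 0.29 = 7.83 mm

7.83 mm


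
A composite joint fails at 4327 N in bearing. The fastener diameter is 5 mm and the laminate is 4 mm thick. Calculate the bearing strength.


sigma_br = F/(d*h) = 4327/(5*4) = 216.4 MPa

216.4 MPa


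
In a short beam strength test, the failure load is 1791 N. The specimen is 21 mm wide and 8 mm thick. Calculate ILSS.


ILSS = 3F/(4bh) = 3*1791/(4*21*8) = 8.0 MPa

8.0 MPa


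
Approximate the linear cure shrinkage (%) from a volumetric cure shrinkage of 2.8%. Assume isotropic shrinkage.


Linear shrinkage ≈ vol_shrink/3 = 2.8/3 = 0.933%

0.933%


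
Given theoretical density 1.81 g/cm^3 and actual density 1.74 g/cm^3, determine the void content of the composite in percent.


Void% = (rho_theo - rho_actual)/rho_theo * 100 = (1.81 - 1.74)/1.81 * 100 = 3.87%

3.87%


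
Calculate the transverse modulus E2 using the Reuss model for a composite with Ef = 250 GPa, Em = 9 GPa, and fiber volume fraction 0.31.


1/E2 = Vf/Ef + (1-Vf)/Em = 0.31/250 + 0.69/9
E2 = 12.84 GPa

12.84 GPa


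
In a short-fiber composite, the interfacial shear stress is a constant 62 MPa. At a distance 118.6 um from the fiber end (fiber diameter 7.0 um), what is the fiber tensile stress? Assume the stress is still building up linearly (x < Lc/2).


Force balance: sigma_f * (pi*d^2/4) = tau * (pi*d) * x  ->  sigma_f = 4 * tau * x / d
sigma_f = 4 * 62 * 118.6 / 7.0 = 4201.8 MPa

4201.8 MPa


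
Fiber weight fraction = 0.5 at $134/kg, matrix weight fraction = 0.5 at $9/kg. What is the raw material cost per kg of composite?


Cost = cost_f*Wf + cost_m*Wm = 134*0.5 + 9*0.5 = $71.5/kg

$71.5/kg


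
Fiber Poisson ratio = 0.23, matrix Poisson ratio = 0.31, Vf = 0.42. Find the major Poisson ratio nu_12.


nu_12 = nu_f*Vf + nu_m*(1-Vf) = 0.23*0.42 + 0.31*0.58 = 0.2764

0.2764


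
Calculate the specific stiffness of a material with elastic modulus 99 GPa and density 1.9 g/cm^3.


Specific stiffness = E/rho = 99/1.9 = 52.1 GPa/(g/cm^3)

52.1 GPa/(g/cm^3)


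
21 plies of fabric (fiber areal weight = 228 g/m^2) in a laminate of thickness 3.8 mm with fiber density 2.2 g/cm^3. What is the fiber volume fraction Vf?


Vf = n * FAW / (rho_f * h * 1000) = 21 * 228 / (2.2 * 3.8 * 1000) = 0.5727

0.5727


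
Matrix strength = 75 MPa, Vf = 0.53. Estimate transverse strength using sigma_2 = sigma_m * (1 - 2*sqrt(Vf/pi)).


factor = 1 - 2*sqrt(0.53/pi) = 0.1785
sigma_2 = 75 * 0.1785 = 13.39 MPa

13.39 MPa


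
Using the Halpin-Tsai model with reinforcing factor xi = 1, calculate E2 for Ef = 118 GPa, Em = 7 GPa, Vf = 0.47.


eta = (Ef/Em - 1)/(Ef/Em + xi) = (16.8571 - 1)/(16.8571 + 1) = 0.888
E2 = Em*(1+xi*eta*Vf)/(1-eta*Vf) = 17.03 GPa

17.03 GPa


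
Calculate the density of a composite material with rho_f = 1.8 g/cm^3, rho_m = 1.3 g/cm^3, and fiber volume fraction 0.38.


rho_c = rho_f*Vf + rho_m*(1-Vf) = 1.8*0.38 + 1.3*0.62 = 1.49 g/cm^3

1.49 g/cm^3


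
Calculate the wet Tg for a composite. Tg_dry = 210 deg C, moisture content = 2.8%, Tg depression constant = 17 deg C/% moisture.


Tg_wet = Tg_dry - k*moisture = 210 - 17*2.8 = 162.4 deg C

162.4 deg C


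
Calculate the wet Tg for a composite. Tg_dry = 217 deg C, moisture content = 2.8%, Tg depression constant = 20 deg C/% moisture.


Tg_wet = Tg_dry - k*moisture = 217 - 20*2.8 = 161.0 deg C

161.0 deg C


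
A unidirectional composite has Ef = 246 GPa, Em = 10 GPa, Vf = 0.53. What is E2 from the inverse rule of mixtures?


1/E2 = Vf/Ef + (1-Vf)/Em = 0.53/246 + 0.47/10
E2 = 20.34 GPa

20.34 GPa


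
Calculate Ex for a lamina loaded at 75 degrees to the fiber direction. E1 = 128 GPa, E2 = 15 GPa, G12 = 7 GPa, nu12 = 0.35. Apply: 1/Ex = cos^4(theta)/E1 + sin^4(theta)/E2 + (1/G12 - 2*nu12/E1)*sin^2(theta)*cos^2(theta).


cos^4(75) = 0.004487, sin^4(75) = 0.870513, sin^2(75)*cos^2(75) = 0.0625
1/G12 - 2*nu12/E1 = 1/7 - 2*0.35/128 = 0.137388 GPa^-1
1/Ex = 0.004487/128 + 0.870513/15 + 0.137388*0.0625 = 0.066656 GPa^-1
Ex = 15.0 GPa

15.0 GPa


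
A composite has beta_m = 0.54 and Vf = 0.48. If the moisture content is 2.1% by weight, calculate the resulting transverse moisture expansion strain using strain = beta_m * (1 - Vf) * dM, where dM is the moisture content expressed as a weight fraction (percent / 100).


dM = 2.1/100 = 0.021
strain = beta_m * (1-Vf) * dM = 0.54 * 0.52 * 0.021 = 0.0058968

0.0058968


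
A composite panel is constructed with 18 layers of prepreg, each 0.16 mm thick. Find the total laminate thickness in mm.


h = n * t_ply = 18 * 0.16 = 2.88 mm

2.88 mm


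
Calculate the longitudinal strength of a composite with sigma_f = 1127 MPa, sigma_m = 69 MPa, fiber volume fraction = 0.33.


sigma_1 = sigma_f*Vf + sigma_m*(1-Vf) = 1127*0.33 + 69*0.67 = 418.1 MPa

418.1 MPa


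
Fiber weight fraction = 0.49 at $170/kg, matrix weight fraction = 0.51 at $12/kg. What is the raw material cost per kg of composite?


Cost = cost_f*Wf + cost_m*Wm = 170*0.49 + 12*0.51 = $89.42/kg

$89.42/kg


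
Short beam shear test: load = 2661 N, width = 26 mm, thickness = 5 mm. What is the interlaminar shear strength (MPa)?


ILSS = 3F/(4bh) = 3*2661/(4*26*5) = 15.35 MPa

15.35 MPa


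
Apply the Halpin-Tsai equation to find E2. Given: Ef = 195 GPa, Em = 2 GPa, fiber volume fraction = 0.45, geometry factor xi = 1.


eta = (Ef/Em - 1)/(Ef/Em + xi) = (97.5 - 1)/(97.5 + 1) = 0.9797
E2 = Em*(1+xi*eta*Vf)/(1-eta*Vf) = 5.15 GPa

5.15 GPa


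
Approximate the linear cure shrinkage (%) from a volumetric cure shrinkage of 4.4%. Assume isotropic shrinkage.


Linear shrinkage ≈ vol_shrink/3 = 4.4/3 = 1.467%

1.467%


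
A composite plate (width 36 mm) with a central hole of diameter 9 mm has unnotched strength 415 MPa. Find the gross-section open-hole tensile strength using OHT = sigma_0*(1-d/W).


OHT = sigma_0*(1-d/W) = 415*(1-9/36) = 311.3 MPa

311.3 MPa


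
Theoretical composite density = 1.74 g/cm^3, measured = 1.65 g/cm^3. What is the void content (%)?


Void% = (rho_theo - rho_actual)/rho_theo * 100 = (1.74 - 1.65)/1.74 * 100 = 5.17%

5.17%


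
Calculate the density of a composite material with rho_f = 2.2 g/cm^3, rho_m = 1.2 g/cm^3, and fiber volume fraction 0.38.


rho_c = rho_f*Vf + rho_m*(1-Vf) = 2.2*0.38 + 1.2*0.62 = 1.58 g/cm^3

1.58 g/cm^3


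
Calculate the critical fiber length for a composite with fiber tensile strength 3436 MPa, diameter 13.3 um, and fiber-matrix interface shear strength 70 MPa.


Lc = sigma_f * d / (2 * tau_i) = 3436 * 13.3 / (2 * 70) = 326.4 um

326.4 um


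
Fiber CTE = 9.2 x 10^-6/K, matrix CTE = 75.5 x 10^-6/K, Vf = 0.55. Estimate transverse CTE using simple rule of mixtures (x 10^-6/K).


alpha_2 = alpha_f*Vf + alpha_m*(1-Vf) = 9.2*0.55 + 75.5*0.45 = 39.0 x 10^-6/K

39.0 x 10^-6/K


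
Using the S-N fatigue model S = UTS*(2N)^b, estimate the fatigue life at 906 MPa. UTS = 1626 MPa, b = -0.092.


N = 0.5 * (S/UTS)^(1/b) = 0.5 * (906/1626)^(1/-0.092) = 288.2414 cycles

288.2414 cycles


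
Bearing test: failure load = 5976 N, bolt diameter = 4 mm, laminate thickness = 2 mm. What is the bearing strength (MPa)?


sigma_br = F/(d*h) = 5976/(4*2) = 747.0 MPa

747.0 MPa


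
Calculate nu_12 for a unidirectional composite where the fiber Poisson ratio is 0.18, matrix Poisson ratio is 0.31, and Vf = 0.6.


nu_12 = nu_f*Vf + nu_m*(1-Vf) = 0.18*0.6 + 0.31*0.4 = 0.232

0.232


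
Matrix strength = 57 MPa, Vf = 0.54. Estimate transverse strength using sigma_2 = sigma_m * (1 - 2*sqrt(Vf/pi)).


factor = 1 - 2*sqrt(0.54/pi) = 0.1708
sigma_2 = 57 * 0.1708 = 9.74 MPa

9.74 MPa


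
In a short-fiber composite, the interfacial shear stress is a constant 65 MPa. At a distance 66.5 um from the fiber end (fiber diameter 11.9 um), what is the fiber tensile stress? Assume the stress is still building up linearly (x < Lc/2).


Force balance: sigma_f * (pi*d^2/4) = tau * (pi*d) * x  ->  sigma_f = 4 * tau * x / d
sigma_f = 4 * 65 * 66.5 / 11.9 = 1452.9 MPa

1452.9 MPa


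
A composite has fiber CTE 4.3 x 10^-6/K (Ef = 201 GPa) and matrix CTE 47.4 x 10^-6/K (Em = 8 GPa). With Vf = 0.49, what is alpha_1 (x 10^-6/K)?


E1 = Ef*Vf + Em*(1-Vf) = 102.57
alpha_1 = (alpha_f*Ef*Vf + alpha_m*Em*(1-Vf))/E1 = 6.01 x 10^-6/K

6.01 x 10^-6/K


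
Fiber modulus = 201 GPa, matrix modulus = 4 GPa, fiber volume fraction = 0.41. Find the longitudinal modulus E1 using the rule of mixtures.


E1 = Ef*Vf + Em*(1-Vf) = 201*0.41 + 4*0.59 = 84.77 GPa

84.77 GPa


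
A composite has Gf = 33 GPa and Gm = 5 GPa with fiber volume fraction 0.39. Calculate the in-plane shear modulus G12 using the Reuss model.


1/G12 = Vf/Gf + (1-Vf)/Gm = 0.39/33 + 0.61/5
G12 = 7.47 GPa

7.47 GPa


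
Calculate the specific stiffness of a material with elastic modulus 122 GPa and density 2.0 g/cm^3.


Specific stiffness = E/rho = 122/2.0 = 61.0 GPa/(g/cm^3)

61.0 GPa/(g/cm^3)


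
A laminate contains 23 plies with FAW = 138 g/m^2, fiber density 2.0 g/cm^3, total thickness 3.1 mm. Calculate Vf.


Vf = n * FAW / (rho_f * h * 1000) = 23 * 138 / (2.0 * 3.1 * 1000) = 0.5119

0.5119


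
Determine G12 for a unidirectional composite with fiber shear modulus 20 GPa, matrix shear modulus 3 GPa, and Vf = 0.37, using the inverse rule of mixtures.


1/G12 = Vf/Gf + (1-Vf)/Gm = 0.37/20 + 0.63/3
G12 = 4.38 GPa

4.38 GPa


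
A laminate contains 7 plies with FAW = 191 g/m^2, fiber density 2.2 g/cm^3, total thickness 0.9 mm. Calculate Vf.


Vf = n * FAW / (rho_f * h * 1000) = 7 * 191 / (2.2 * 0.9 * 1000) = 0.6753

0.6753


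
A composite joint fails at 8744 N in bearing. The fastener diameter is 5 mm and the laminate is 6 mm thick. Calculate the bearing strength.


sigma_br = F/(d*h) = 8744/(5*6) = 291.5 MPa

291.5 MPa
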